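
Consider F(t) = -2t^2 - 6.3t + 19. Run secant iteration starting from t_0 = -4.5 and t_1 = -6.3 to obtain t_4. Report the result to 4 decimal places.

-5.0365

F(-4.5) = 6.850000, F(-6.3) = -20.690000
t_2 = -6.300000 − (-20.690000)·(-6.300000 − (-4.500000)) / (-20.690000 − 6.850000) = -6.300000 − (37.242000)/(-27.540000) = -4.947712
F(-4.947712) = 1.210872
t_3 = -4.947712 − 1.210872·(-4.947712 − (-6.300000)) / (1.210872 − (-20.690000)) = -4.947712 − (1.637447)/(21.900872) = -5.022479
F(-5.022479) = 0.191031
t_4 = -5.022479 − 0.191031·(-5.022479 − (-4.947712)) / (0.191031 − 1.210872) = -5.022479 − (-0.014283)/(-1.019841) = -5.036484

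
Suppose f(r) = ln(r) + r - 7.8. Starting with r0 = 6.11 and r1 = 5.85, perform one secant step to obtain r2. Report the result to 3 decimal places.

f(6.11) = 0.11993, f(5.85) = -0.18356
r2 = 5.85000 − (-0.18356)·(5.85000 − 6.11000) / (-0.18356 − 0.11993) = 5.85000 − (0.04773)/(-0.30349) = 6.00726

6.007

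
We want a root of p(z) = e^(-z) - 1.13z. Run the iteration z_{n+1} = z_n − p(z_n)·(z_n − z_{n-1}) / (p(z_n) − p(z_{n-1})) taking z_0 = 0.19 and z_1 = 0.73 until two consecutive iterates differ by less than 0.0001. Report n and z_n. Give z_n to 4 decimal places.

p(0.19) = 0.612259, p(0.73) = -0.342991
z_2 = 0.730000 − (-0.342991)·(0.540000)/(-0.955250) = 0.536108;  |Δ| = 0.193892
p(0.536108) = -0.020782
z_3 = 0.536108 − (-0.020782)·(-0.193892)/(0.322209) = 0.523603;  |Δ| = 0.012506
p(0.523603) = 0.000711
z_4 = 0.523603 − 0.000711·(-0.012506)/(0.021493) = 0.524017;  |Δ| = 0.000414
p(0.524017) = -0.000001
z_5 = 0.524017 − (-0.000001)·(0.000414)/(-0.000713) = 0.524016;  |Δ| = 0.000001
|z_5 − z_4| = 0.000001 < 0.0001

n = 5, z_n = 0.5240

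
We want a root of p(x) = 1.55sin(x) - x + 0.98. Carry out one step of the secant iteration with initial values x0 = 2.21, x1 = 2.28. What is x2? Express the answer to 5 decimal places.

p(2.21) = 0.0139852, p(2.28) = -0.1237349
x2 = 2.2800000 − (-0.1237349)·(2.2800000 − 2.2100000) / (-0.1237349 − 0.0139852) = 2.2800000 − (-0.0086614)/(-0.1377201) = 2.2171083

2.21711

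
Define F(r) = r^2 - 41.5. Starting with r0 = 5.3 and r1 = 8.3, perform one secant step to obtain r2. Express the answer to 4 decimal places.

F(5.3) = -13.410000, F(8.3) = 27.390000
r2 = 8.300000 − 27.390000·(8.300000 − 5.300000) / (27.390000 − (-13.410000)) = 8.300000 − (82.170000)/(40.800000) = 6.286029

6.2860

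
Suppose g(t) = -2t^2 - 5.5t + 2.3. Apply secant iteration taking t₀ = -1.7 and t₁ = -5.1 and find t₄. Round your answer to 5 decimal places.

-3.19852

g(-1.7) = 5.8700000, g(-5.1) = -21.6700000
t₂ = -5.1000000 − (-21.6700000)·(-5.1000000 − (-1.7000000)) / (-21.6700000 − 5.8700000) = -5.1000000 − (73.6780000)/(-27.5400000) = -2.4246914
g(-2.4246914) = 3.8775461
t₃ = -2.4246914 − 3.8775461·(-2.4246914 − (-5.1000000)) / (3.8775461 − (-21.6700000)) = -2.4246914 − (10.3736326)/(25.5475461) = -2.8307434
g(-2.8307434) = 1.8428725
t₄ = -2.8307434 − 1.8428725·(-2.8307434 − (-2.4246914)) / (1.8428725 − 3.8775461) = -2.8307434 − (-0.7483021)/(-2.0346736) = -3.1985184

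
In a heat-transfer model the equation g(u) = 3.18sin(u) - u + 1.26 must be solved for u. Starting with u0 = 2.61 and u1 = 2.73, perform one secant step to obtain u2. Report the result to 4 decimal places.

g(2.61) = 0.261964, g(2.73) = -0.197779
u2 = 2.730000 − (-0.197779)·(2.730000 − 2.610000) / (-0.197779 − 0.261964) = 2.730000 − (-0.023733)/(-0.459743) = 2.678377

2.6784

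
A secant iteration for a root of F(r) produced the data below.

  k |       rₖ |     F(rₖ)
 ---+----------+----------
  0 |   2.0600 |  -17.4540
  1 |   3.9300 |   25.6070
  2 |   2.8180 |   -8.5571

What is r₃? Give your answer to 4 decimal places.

3.0965

r₃ = 2.8180 − (-8.5571)·(2.8180 − 3.9300) / (-8.5571 − 25.6070)
   = 2.8180 − (9.515495)/(-34.164100) = 3.096523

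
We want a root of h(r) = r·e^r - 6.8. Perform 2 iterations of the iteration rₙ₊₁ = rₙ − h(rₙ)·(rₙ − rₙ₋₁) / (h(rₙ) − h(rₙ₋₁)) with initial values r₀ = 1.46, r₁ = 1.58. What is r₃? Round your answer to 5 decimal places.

h(1.46) = -0.5132991, h(1.58) = 0.8708302
r₂ = 1.5800000 − 0.8708302·(1.5800000 − 1.4600000) / (0.8708302 − (-0.5132991)) = 1.5800000 − (0.1044996)/(1.3841293) = 1.5045015
h(1.5045015) = -0.0268708
r₃ = 1.5045015 − (-0.0268708)·(1.5045015 − 1.5800000) / (-0.0268708 − 0.8708302) = 1.5045015 − (0.0020287)/(-0.8977010) = 1.5067614

1.50676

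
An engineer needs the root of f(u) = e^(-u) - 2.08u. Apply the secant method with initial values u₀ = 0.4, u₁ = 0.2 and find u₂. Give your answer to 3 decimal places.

f(0.4) = -0.16168, f(0.2) = 0.40273
u₂ = 0.20000 − 0.40273·(0.20000 − 0.40000) / (0.40273 − (-0.16168)) = 0.20000 − (-0.08055)/(0.56441) = 0.34271

0.343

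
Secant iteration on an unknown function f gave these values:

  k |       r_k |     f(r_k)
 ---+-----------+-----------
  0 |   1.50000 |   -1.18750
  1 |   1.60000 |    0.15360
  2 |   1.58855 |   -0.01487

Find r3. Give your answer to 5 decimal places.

r3 = 1.58855 − (-0.01487)·(1.58855 − 1.60000) / (-0.01487 − 0.15360)
   = 1.58855 − (0.0001703)/(-0.1684700) = 1.5895606

1.58956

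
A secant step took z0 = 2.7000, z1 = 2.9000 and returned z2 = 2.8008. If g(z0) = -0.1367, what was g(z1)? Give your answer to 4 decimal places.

0.1345

The secant line through (2.7000, -0.1367) and (2.9000, g(z1)) crosses zero at z2 = 2.8008.
So (2.7000, -0.1367), (2.9000, g(z1)), (2.8008, 0) are collinear:
g(z1) = -0.1367 · (2.9000 − 2.8008) / (2.7000 − 2.8008) = -0.1367 · (0.099200)/(-0.100800) = 0.134530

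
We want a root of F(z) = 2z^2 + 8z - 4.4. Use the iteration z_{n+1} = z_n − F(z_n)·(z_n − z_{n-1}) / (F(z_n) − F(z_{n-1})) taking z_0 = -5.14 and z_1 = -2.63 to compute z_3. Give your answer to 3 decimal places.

-4.703

F(-5.14) = 7.31920, F(-2.63) = -11.60620
z_2 = -2.63000 − (-11.60620)·(-2.63000 − (-5.14000)) / (-11.60620 − 7.31920) = -2.63000 − (-29.13156)/(-18.92540) = -4.16928
F(-4.16928) = -2.98842
z_3 = -4.16928 − (-2.98842)·(-4.16928 − (-2.63000)) / (-2.98842 − (-11.60620)) = -4.16928 − (4.60002)/(8.61778) = -4.70307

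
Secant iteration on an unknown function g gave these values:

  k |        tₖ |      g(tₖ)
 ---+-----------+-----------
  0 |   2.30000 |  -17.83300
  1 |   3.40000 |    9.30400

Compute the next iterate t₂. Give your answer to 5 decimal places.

t₂ = 3.40000 − 9.30400·(3.40000 − 2.30000) / (9.30400 − (-17.83300))
   = 3.40000 − (10.2344000)/(27.1370000) = 3.0228618

3.02286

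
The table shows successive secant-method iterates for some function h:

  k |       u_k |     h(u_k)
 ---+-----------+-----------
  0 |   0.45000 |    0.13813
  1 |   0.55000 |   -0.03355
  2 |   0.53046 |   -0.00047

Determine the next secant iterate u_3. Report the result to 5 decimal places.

0.53018

u_3 = 0.53046 − (-0.00047)·(0.53046 − 0.55000) / (-0.00047 − (-0.03355))
   = 0.53046 − (0.0000092)/(0.0330800) = 0.5301824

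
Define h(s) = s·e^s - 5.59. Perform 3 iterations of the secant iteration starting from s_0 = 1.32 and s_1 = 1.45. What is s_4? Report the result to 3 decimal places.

h(1.32) = -0.64868, h(1.45) = 0.59152
s_2 = 1.45000 − 0.59152·(1.45000 − 1.32000) / (0.59152 − (-0.64868)) = 1.45000 − (0.07690)/(1.24020) = 1.38800
h(1.38800) = -0.02856
s_3 = 1.38800 − (-0.02856)·(1.38800 − 1.45000) / (-0.02856 − 0.59152) = 1.38800 − (0.00177)/(-0.62007) = 1.39085
h(1.39085) = -0.00118
s_4 = 1.39085 − (-0.00118)·(1.39085 − 1.38800) / (-0.00118 − (-0.02856)) = 1.39085 − (0.00000)/(0.02738) = 1.39097

1.391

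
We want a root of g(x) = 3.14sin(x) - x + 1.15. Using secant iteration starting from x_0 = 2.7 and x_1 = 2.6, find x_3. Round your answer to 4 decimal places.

g(2.7) = -0.208027, g(2.6) = 0.168674
x_2 = 2.600000 − 0.168674·(2.600000 − 2.700000) / (0.168674 − (-0.208027)) = 2.600000 − (-0.016867)/(0.376701) = 2.644777
g(2.644777) = 0.001838
x_3 = 2.644777 − 0.001838·(2.644777 − 2.600000) / (0.001838 − 0.168674) = 2.644777 − (0.000082)/(-0.166836) = 2.645270

2.6453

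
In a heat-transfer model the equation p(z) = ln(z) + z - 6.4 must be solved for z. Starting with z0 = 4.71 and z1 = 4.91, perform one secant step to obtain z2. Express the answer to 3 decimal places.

4.826

p(4.71) = -0.14031, p(4.91) = 0.10127
z2 = 4.91000 − 0.10127·(4.91000 − 4.71000) / (0.10127 − (-0.14031)) = 4.91000 − (0.02025)/(0.24159) = 4.82616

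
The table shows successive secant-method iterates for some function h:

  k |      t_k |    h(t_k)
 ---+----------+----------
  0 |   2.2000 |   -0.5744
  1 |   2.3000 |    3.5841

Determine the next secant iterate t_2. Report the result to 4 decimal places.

2.2138

t_2 = 2.3000 − 3.5841·(2.3000 − 2.2000) / (3.5841 − (-0.5744))
   = 2.3000 − (0.358410)/(4.158500) = 2.213813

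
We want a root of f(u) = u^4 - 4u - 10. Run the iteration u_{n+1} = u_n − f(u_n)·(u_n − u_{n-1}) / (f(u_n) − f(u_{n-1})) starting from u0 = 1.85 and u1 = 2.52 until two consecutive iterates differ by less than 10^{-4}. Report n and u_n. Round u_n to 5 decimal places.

f(1.85) = -5.6864937, f(2.52) = 20.2475802
u2 = 2.5200000 − 20.2475802·(0.6700000)/(25.9340739) = 1.9969091;  |Δ| = 0.5230909
f(1.9969091) = -2.0863168
u3 = 1.9969091 − (-2.0863168)·(-0.5230909)/(-22.3338970) = 2.0457735;  |Δ| = 0.0488644
f(2.0457735) = -0.6672847
u4 = 2.0457735 − (-0.6672847)·(0.0488644)/(1.4190321) = 2.0687515;  |Δ| = 0.0229780
f(2.0687515) = 0.0411066
u5 = 2.0687515 − 0.0411066·(0.0229780)/(0.7083913) = 2.0674181;  |Δ| = 0.0013334
f(2.0674181) = -0.0007353
u6 = 2.0674181 − (-0.0007353)·(-0.0013334)/(-0.0418419) = 2.0674416;  |Δ| = 0.0000234
|u6 − u5| = 0.0000234 < 10^{-4}

n = 6, u_n = 2.06744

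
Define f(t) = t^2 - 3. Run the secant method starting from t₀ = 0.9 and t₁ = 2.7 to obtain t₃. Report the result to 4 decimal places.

f(0.9) = -2.190000, f(2.7) = 4.290000
t₂ = 2.700000 − 4.290000·(2.700000 − 0.900000) / (4.290000 − (-2.190000)) = 2.700000 − (7.722000)/(6.480000) = 1.508333
f(1.508333) = -0.724931
t₃ = 1.508333 − (-0.724931)·(1.508333 − 2.700000) / (-0.724931 − 4.290000) = 1.508333 − (0.863876)/(-5.014931) = 1.680594

1.6806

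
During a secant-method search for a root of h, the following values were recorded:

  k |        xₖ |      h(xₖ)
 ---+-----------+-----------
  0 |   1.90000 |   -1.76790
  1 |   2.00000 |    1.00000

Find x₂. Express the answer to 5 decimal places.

x₂ = 2.00000 − 1.00000·(2.00000 − 1.90000) / (1.00000 − (-1.76790))
   = 2.00000 − (0.1000000)/(2.7679000) = 1.9638715

1.96387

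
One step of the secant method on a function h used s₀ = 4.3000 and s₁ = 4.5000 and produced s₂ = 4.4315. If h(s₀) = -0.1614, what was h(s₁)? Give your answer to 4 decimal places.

0.0841

The secant line through (4.3000, -0.1614) and (4.5000, h(s₁)) crosses zero at s₂ = 4.4315.
So (4.3000, -0.1614), (4.5000, h(s₁)), (4.4315, 0) are collinear:
h(s₁) = -0.1614 · (4.5000 − 4.4315) / (4.3000 − 4.4315) = -0.1614 · (0.068500)/(-0.131500) = 0.084075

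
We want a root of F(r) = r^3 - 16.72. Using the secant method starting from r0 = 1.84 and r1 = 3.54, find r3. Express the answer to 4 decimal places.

2.4779

F(1.84) = -10.490496, F(3.54) = 27.641864
r2 = 3.540000 − 27.641864·(3.540000 − 1.840000) / (27.641864 − (-10.490496)) = 3.540000 − (46.991169)/(38.132360) = 2.307683
F(2.307683) = -4.430669
r3 = 2.307683 − (-4.430669)·(2.307683 − 3.540000) / (-4.430669 − 27.641864) = 2.307683 − (5.459990)/(-32.072533) = 2.477921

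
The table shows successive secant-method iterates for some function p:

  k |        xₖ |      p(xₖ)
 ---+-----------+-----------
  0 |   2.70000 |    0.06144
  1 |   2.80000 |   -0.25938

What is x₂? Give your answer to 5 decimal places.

2.71915

x₂ = 2.80000 − (-0.25938)·(2.80000 − 2.70000) / (-0.25938 − 0.06144)
   = 2.80000 − (-0.0259380)/(-0.3208200) = 2.7191509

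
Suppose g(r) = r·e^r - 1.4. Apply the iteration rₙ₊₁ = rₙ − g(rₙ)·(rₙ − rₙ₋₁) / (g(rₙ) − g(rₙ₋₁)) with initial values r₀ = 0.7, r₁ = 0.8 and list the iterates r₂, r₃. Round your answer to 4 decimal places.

g(0.7) = 0.009627, g(0.8) = 0.380433
r₂ = 0.800000 − 0.380433·(0.800000 − 0.700000) / (0.380433 − 0.009627) = 0.800000 − (0.038043)/(0.370806) = 0.697404
g(0.697404) = 0.000757
r₃ = 0.697404 − 0.000757·(0.697404 − 0.800000) / (0.000757 − 0.380433) = 0.697404 − (-0.000078)/(-0.379675) = 0.697199

0.6974, 0.6972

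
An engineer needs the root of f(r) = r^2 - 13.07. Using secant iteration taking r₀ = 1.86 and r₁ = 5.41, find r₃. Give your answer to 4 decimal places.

3.5247

f(1.86) = -9.610400, f(5.41) = 16.198100
r₂ = 5.410000 − 16.198100·(5.410000 − 1.860000) / (16.198100 − (-9.610400)) = 5.410000 − (57.503255)/(25.808500) = 3.181926
f(3.181926) = -2.945349
r₃ = 3.181926 − (-2.945349)·(3.181926 − 5.410000) / (-2.945349 − 16.198100) = 3.181926 − (6.562456)/(-19.143449) = 3.524730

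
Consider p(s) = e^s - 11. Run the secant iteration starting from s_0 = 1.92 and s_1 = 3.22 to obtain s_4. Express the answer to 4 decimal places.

p(1.92) = -4.179042, p(3.22) = 14.028120
s_2 = 3.220000 − 14.028120·(3.220000 − 1.920000) / (14.028120 − (-4.179042)) = 3.220000 − (18.236556)/(18.207162) = 2.218386
p(2.218386) = -1.807522
s_3 = 2.218386 − (-1.807522)·(2.218386 − 3.220000) / (-1.807522 − 14.028120) = 2.218386 − (1.810440)/(-15.835642) = 2.332712
p(2.332712) = -0.694142
s_4 = 2.332712 − (-0.694142)·(2.332712 − 2.218386) / (-0.694142 − (-1.807522)) = 2.332712 − (-0.079359)/(1.113380) = 2.403990

2.4040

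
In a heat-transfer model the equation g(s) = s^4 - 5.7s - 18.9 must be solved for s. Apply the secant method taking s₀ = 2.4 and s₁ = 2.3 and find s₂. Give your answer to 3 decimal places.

2.387

g(2.4) = 0.59760, g(2.3) = -4.02590
s₂ = 2.30000 − (-4.02590)·(2.30000 − 2.40000) / (-4.02590 − 0.59760) = 2.30000 − (0.40259)/(-4.62350) = 2.38707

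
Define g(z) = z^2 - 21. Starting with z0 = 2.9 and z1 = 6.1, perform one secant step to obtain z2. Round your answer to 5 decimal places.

g(2.9) = -12.5900000, g(6.1) = 16.2100000
z2 = 6.1000000 − 16.2100000·(6.1000000 − 2.9000000) / (16.2100000 − (-12.5900000)) = 6.1000000 − (51.8720000)/(28.8000000) = 4.2988889

4.29889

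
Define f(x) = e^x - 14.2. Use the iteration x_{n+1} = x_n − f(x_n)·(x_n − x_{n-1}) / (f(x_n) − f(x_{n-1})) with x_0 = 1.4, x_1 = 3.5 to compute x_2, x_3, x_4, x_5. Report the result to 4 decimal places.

2.1331, 2.4521, 2.7123, 2.6472

f(1.4) = -10.144800, f(3.5) = 18.915452
x_2 = 3.500000 − 18.915452·(3.500000 − 1.400000) / (18.915452 − (-10.144800)) = 3.500000 − (39.722449)/(29.060252) = 2.133100
f(2.133100) = -5.759004
x_3 = 2.133100 − (-5.759004)·(2.133100 − 3.500000) / (-5.759004 − 18.915452) = 2.133100 − (7.871981)/(-24.674456) = 2.452134
f(2.452134) = -2.586898
x_4 = 2.452134 − (-2.586898)·(2.452134 − 2.133100) / (-2.586898 − (-5.759004)) = 2.452134 − (-0.825307)/(3.172106) = 2.712310
f(2.712310) = 0.864040
x_5 = 2.712310 − 0.864040·(2.712310 − 2.452134) / (0.864040 − (-2.586898)) = 2.712310 − (0.224803)/(3.450938) = 2.647168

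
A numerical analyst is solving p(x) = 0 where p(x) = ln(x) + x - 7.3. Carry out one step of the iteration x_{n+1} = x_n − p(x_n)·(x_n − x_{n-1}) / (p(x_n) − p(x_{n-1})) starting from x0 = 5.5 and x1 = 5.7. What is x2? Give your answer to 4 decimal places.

5.5808

p(5.5) = -0.095252, p(5.7) = 0.140466
x2 = 5.700000 − 0.140466·(5.700000 − 5.500000) / (0.140466 − (-0.095252)) = 5.700000 − (0.028093)/(0.235718) = 5.580818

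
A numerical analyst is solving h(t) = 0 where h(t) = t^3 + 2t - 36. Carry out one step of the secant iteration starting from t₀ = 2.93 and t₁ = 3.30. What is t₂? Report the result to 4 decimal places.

h(2.93) = -4.986243, h(3.30) = 6.537000
t₂ = 3.300000 − 6.537000·(3.300000 − 2.930000) / (6.537000 − (-4.986243)) = 3.300000 − (2.418690)/(11.523243) = 3.090103

3.0901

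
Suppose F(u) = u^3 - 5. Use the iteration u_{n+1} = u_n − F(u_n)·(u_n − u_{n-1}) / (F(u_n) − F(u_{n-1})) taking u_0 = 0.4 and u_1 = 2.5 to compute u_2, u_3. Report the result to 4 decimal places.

1.0661, 1.4430

F(0.4) = -4.936000, F(2.5) = 10.625000
u_2 = 2.500000 − 10.625000·(2.500000 − 0.400000) / (10.625000 − (-4.936000)) = 2.500000 − (22.312500)/(15.561000) = 1.066127
F(1.066127) = -3.788212
u_3 = 1.066127 − (-3.788212)·(1.066127 − 2.500000) / (-3.788212 − 10.625000) = 1.066127 − (5.431815)/(-14.413212) = 1.442990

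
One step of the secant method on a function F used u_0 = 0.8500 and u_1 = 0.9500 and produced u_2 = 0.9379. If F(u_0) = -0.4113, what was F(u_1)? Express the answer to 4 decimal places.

0.0566

The secant line through (0.8500, -0.4113) and (0.9500, F(u_1)) crosses zero at u_2 = 0.9379.
So (0.8500, -0.4113), (0.9500, F(u_1)), (0.9379, 0) are collinear:
F(u_1) = -0.4113 · (0.9500 − 0.9379) / (0.8500 − 0.9379) = -0.4113 · (0.012100)/(-0.087900) = 0.056618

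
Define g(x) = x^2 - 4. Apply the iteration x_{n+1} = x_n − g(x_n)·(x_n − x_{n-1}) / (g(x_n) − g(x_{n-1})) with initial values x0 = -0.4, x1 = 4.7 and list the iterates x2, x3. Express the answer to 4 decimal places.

0.4930, 1.2165

g(-0.4) = -3.840000, g(4.7) = 18.090000
x2 = 4.700000 − 18.090000·(4.700000 − (-0.400000)) / (18.090000 − (-3.840000)) = 4.700000 − (92.259000)/(21.930000) = 0.493023
g(0.493023) = -3.756928
x3 = 0.493023 − (-3.756928)·(0.493023 − 4.700000) / (-3.756928 − 18.090000) = 0.493023 − (15.805309)/(-21.846928) = 1.216480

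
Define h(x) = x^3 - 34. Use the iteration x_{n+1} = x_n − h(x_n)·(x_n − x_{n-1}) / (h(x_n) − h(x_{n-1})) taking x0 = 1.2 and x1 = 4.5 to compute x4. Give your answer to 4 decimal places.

3.3397

h(1.2) = -32.272000, h(4.5) = 57.125000
x2 = 4.500000 − 57.125000·(4.500000 − 1.200000) / (57.125000 − (-32.272000)) = 4.500000 − (188.512500)/(89.397000) = 2.391288
h(2.391288) = -20.325992
x3 = 2.391288 − (-20.325992)·(2.391288 − 4.500000) / (-20.325992 − 57.125000) = 2.391288 − (42.861658)/(-77.450992) = 2.944692
h(2.944692) = -8.465957
x4 = 2.944692 − (-8.465957)·(2.944692 − 2.391288) / (-8.465957 − (-20.325992)) = 2.944692 − (-4.685091)/(11.860035) = 3.339724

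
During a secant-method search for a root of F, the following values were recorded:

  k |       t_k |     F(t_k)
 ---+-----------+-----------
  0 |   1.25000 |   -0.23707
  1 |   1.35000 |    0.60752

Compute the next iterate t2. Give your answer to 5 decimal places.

1.27807

t2 = 1.35000 − 0.60752·(1.35000 − 1.25000) / (0.60752 − (-0.23707))
   = 1.35000 − (0.0607520)/(0.8445900) = 1.2780692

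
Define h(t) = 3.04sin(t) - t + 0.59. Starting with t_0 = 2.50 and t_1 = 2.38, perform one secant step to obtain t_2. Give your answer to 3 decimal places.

2.473

h(2.50) = -0.09064, h(2.38) = 0.30783
t_2 = 2.38000 − 0.30783·(2.38000 − 2.50000) / (0.30783 − (-0.09064)) = 2.38000 − (-0.03694)/(0.39847) = 2.47270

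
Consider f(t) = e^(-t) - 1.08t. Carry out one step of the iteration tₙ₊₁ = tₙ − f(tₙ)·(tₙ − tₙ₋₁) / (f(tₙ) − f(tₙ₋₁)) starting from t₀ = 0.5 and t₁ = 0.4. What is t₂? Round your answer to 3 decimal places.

0.539

f(0.5) = 0.06653, f(0.4) = 0.23832
t₂ = 0.40000 − 0.23832·(0.40000 − 0.50000) / (0.23832 − 0.06653) = 0.40000 − (-0.02383)/(0.17179) = 0.53873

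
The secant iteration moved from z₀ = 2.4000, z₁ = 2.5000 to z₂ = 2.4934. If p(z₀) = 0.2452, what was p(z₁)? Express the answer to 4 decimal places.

The secant line through (2.4000, 0.2452) and (2.5000, p(z₁)) crosses zero at z₂ = 2.4934.
So (2.4000, 0.2452), (2.5000, p(z₁)), (2.4934, 0) are collinear:
p(z₁) = 0.2452 · (2.5000 − 2.4934) / (2.4000 − 2.4934) = 0.2452 · (0.006600)/(-0.093400) = -0.017327

-0.0173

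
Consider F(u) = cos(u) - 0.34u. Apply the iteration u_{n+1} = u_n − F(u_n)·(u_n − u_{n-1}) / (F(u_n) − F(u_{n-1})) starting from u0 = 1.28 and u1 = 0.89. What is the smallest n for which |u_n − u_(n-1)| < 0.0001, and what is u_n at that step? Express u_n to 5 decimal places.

n = 5, u_n = 1.16393

F(1.28) = -0.1484848, F(0.89) = 0.3268120
u2 = 0.8900000 − 0.3268120·(-0.3900000)/(0.4752968) = 1.1581623;  |Δ| = 0.2681623
F(1.1581623) = 0.0072485
u3 = 1.1581623 − 0.0072485·(0.2681623)/(-0.3195636) = 1.1642449;  |Δ| = 0.0060826
F(1.1642449) = -0.0003990
u4 = 1.1642449 − (-0.0003990)·(0.0060826)/(-0.0076475) = 1.1639275;  |Δ| = 0.0003174
F(1.1639275) = 0.0000004
u5 = 1.1639275 − 0.0000004·(-0.0003174)/(0.0003994) = 1.1639278;  |Δ| = 0.0000003
|u5 − u4| = 0.0000003 < 0.0001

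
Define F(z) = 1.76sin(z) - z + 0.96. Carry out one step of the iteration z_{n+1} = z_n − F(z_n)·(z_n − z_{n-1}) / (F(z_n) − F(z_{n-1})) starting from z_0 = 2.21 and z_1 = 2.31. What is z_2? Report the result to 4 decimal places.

F(2.21) = 0.162525, F(2.31) = -0.049351
z_2 = 2.310000 − (-0.049351)·(2.310000 − 2.210000) / (-0.049351 − 0.162525) = 2.310000 − (-0.004935)/(-0.211876) = 2.286708

2.2867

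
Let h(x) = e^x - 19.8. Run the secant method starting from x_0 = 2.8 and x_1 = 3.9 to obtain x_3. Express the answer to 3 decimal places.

2.957

h(2.8) = -3.35535, h(3.9) = 29.60245
x_2 = 3.90000 − 29.60245·(3.90000 − 2.80000) / (29.60245 − (-3.35535)) = 3.90000 − (32.56269)/(32.95780) = 2.91199
h(2.91199) = -1.40667
x_3 = 2.91199 − (-1.40667)·(2.91199 − 3.90000) / (-1.40667 − 29.60245) = 2.91199 − (1.38980)/(-31.00912) = 2.95681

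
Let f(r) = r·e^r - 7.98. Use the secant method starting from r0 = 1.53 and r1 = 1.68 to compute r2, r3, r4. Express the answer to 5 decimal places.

1.60038, 1.60407, 1.60427

f(1.53) = -0.9141895, f(1.68) = 1.0341340
r2 = 1.6800000 − 1.0341340·(1.6800000 − 1.5300000) / (1.0341340 − (-0.9141895)) = 1.6800000 − (0.1551201)/(1.9483235) = 1.6003828
f(1.6003828) = -0.0502174
r3 = 1.6003828 − (-0.0502174)·(1.6003828 − 1.6800000) / (-0.0502174 − 1.0341340) = 1.6003828 − (0.0039982)/(-1.0843515) = 1.6040699
f(1.6040699) = -0.0025880
r4 = 1.6040699 − (-0.0025880)·(1.6040699 − 1.6003828) / (-0.0025880 − (-0.0502174)) = 1.6040699 − (-0.0000095)/(0.0476294) = 1.6042703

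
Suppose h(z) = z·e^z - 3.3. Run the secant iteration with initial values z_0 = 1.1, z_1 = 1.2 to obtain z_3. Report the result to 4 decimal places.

1.0993

h(1.1) = 0.004583, h(1.2) = 0.684140
z_2 = 1.200000 − 0.684140·(1.200000 − 1.100000) / (0.684140 − 0.004583) = 1.200000 − (0.068414)/(0.679558) = 1.099326
h(1.099326) = 0.000330
z_3 = 1.099326 − 0.000330·(1.099326 − 1.200000) / (0.000330 − 0.684140) = 1.099326 − (-0.000033)/(-0.683810) = 1.099277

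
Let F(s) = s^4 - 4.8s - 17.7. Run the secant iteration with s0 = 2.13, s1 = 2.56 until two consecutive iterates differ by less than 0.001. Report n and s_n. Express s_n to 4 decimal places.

F(2.13) = -7.340538, F(2.56) = 12.961673
s2 = 2.560000 − 12.961673·(0.430000)/(20.302211) = 2.285472;  |Δ| = 0.274528
F(2.285472) = -1.386530
s3 = 2.285472 − (-1.386530)·(-0.274528)/(-14.348203) = 2.312001;  |Δ| = 0.026529
F(2.312001) = -0.224847
s4 = 2.312001 − (-0.224847)·(0.026529)/(1.161683) = 2.317136;  |Δ| = 0.005135
F(2.317136) = 0.005182
s5 = 2.317136 − 0.005182·(0.005135)/(0.230030) = 2.317020;  |Δ| = 0.000116
|s5 − s4| = 0.000116 < 0.001

n = 5, s_n = 2.3170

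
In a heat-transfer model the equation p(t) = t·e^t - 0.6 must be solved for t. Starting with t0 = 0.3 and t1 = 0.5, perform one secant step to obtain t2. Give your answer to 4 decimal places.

0.3930

p(0.3) = -0.195042, p(0.5) = 0.224361
t2 = 0.500000 − 0.224361·(0.500000 − 0.300000) / (0.224361 − (-0.195042)) = 0.500000 − (0.044872)/(0.419403) = 0.393010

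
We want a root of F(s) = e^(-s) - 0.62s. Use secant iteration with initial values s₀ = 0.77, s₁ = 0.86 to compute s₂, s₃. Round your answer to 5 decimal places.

0.75646, 0.75676

F(0.77) = -0.0143869, F(0.86) = -0.1100379
s₂ = 0.8600000 − (-0.1100379)·(0.8600000 − 0.7700000) / (-0.1100379 − (-0.0143869)) = 0.8600000 − (-0.0099034)/(-0.0956510) = 0.7564630
F(0.7564630) = 0.0003164
s₃ = 0.7564630 − 0.0003164·(0.7564630 − 0.8600000) / (0.0003164 − (-0.1100379)) = 0.7564630 − (-0.0000328)/(0.1103543) = 0.7567599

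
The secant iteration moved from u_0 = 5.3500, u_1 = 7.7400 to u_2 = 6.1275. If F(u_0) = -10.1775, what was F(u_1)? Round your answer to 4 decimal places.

21.1077

The secant line through (5.3500, -10.1775) and (7.7400, F(u_1)) crosses zero at u_2 = 6.1275.
So (5.3500, -10.1775), (7.7400, F(u_1)), (6.1275, 0) are collinear:
F(u_1) = -10.1775 · (7.7400 − 6.1275) / (5.3500 − 6.1275) = -10.1775 · (1.612500)/(-0.777500) = 21.107677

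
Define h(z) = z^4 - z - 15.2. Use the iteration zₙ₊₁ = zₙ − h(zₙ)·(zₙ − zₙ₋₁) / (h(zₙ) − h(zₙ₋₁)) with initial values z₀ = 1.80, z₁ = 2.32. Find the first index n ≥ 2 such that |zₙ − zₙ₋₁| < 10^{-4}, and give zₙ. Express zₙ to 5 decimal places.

h(1.80) = -6.5024000, h(2.32) = 11.4502298
z₂ = 2.3200000 − 11.4502298·(0.5200000)/(17.9526298) = 1.9883428;  |Δ| = 0.3316572
h(1.9883428) = -1.5581254
z₃ = 1.9883428 − (-1.5581254)·(-0.3316572)/(-13.0083552) = 2.0280683;  |Δ| = 0.0397255
h(2.0280683) = -0.3107979
z₄ = 2.0280683 − (-0.3107979)·(0.0397255)/(1.2473275) = 2.0379667;  |Δ| = 0.0098984
h(2.0379667) = 0.0120038
z₅ = 2.0379667 − 0.0120038·(0.0098984)/(0.3228017) = 2.0375986;  |Δ| = 0.0003681
h(2.0375986) = -0.0000871
z₆ = 2.0375986 − (-0.0000871)·(-0.0003681)/(-0.0120909) = 2.0376013;  |Δ| = 0.0000027
|z₆ − z₅| = 0.0000027 < 10^{-4}

n = 6, zₙ = 2.03760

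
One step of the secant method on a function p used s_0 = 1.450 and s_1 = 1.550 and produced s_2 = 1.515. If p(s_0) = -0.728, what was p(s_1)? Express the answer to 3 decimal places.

The secant line through (1.450, -0.728) and (1.550, p(s_1)) crosses zero at s_2 = 1.515.
So (1.450, -0.728), (1.550, p(s_1)), (1.515, 0) are collinear:
p(s_1) = -0.728 · (1.550 − 1.515) / (1.450 − 1.515) = -0.728 · (0.03500)/(-0.06500) = 0.39200

0.392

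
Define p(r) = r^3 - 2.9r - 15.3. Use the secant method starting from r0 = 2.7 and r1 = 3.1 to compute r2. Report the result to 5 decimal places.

2.85409

p(2.7) = -3.4470000, p(3.1) = 5.5010000
r2 = 3.1000000 − 5.5010000·(3.1000000 − 2.7000000) / (5.5010000 − (-3.4470000)) = 3.1000000 − (2.2004000)/(8.9480000) = 2.8540903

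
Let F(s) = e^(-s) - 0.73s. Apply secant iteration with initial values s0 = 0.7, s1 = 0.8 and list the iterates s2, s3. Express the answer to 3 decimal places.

F(0.7) = -0.01441, F(0.8) = -0.13467
s2 = 0.80000 − (-0.13467)·(0.80000 − 0.70000) / (-0.13467 − (-0.01441)) = 0.80000 − (-0.01347)/(-0.12026) = 0.68801
F(0.68801) = 0.00032
s3 = 0.68801 − 0.00032·(0.68801 − 0.80000) / (0.00032 − (-0.13467)) = 0.68801 − (-0.00004)/(0.13499) = 0.68828

0.688, 0.688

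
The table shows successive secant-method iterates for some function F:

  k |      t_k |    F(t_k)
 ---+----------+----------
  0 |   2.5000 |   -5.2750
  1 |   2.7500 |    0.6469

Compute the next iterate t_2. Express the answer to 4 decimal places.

2.7227

t_2 = 2.7500 − 0.6469·(2.7500 − 2.5000) / (0.6469 − (-5.2750))
   = 2.7500 − (0.161725)/(5.921900) = 2.722690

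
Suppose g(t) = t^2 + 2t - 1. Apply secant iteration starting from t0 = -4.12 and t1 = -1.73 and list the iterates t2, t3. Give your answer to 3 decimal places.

g(-4.12) = 7.73440, g(-1.73) = -1.46710
t2 = -1.73000 − (-1.46710)·(-1.73000 − (-4.12000)) / (-1.46710 − 7.73440) = -1.73000 − (-3.50637)/(-9.20150) = -2.11106
g(-2.11106) = -0.76553
t3 = -2.11106 − (-0.76553)·(-2.11106 − (-1.73000)) / (-0.76553 − (-1.46710)) = -2.11106 − (0.29172)/(0.70157) = -2.52688

-2.111, -2.527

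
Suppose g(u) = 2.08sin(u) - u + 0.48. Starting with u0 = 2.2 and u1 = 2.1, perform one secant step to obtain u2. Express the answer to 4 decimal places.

g(2.2) = -0.038327, g(2.1) = 0.175475
u2 = 2.100000 − 0.175475·(2.100000 − 2.200000) / (0.175475 − (-0.038327)) = 2.100000 − (-0.017548)/(0.213803) = 2.182073

2.1821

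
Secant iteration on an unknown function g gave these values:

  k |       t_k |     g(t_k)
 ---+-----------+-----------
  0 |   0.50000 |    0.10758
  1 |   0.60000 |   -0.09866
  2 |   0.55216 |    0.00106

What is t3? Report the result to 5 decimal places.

0.55267

t3 = 0.55216 − 0.00106·(0.55216 − 0.60000) / (0.00106 − (-0.09866))
   = 0.55216 − (-0.0000507)/(0.0997200) = 0.5526685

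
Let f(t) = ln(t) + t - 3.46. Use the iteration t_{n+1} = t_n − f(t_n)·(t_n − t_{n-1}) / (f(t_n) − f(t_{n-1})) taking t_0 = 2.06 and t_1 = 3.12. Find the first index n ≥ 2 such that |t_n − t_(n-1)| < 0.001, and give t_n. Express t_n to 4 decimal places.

n = 4, t_n = 2.5313

f(2.06) = -0.677294, f(3.12) = 0.797833
t_2 = 3.120000 − 0.797833·(1.060000)/(1.475127) = 2.546691;  |Δ| = 0.573309
f(2.546691) = 0.021486
t_3 = 2.546691 − 0.021486·(-0.573309)/(-0.776347) = 2.530824;  |Δ| = 0.015867
f(2.530824) = -0.000631
t_4 = 2.530824 − (-0.000631)·(-0.015867)/(-0.022117) = 2.531277;  |Δ| = 0.000452
|t_4 − t_3| = 0.000452 < 0.001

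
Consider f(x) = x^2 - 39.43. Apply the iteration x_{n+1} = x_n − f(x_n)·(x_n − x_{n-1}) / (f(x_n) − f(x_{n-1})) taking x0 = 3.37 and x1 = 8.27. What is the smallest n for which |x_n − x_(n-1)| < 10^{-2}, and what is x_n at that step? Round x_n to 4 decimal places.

f(3.37) = -28.073100, f(8.27) = 28.962900
x2 = 8.270000 − 28.962900·(4.900000)/(57.036000) = 5.781778;  |Δ| = 2.488222
f(5.781778) = -6.001039
x3 = 5.781778 − (-6.001039)·(-2.488222)/(-34.963939) = 6.208845;  |Δ| = 0.427066
f(6.208845) = -0.880250
x4 = 6.208845 − (-0.880250)·(0.427066)/(5.120789) = 6.282256;  |Δ| = 0.073412
f(6.282256) = 0.036741
x5 = 6.282256 − 0.036741·(0.073412)/(0.916991) = 6.279315;  |Δ| = 0.002941
|x5 − x4| = 0.002941 < 10^{-2}

n = 5, x_n = 6.2793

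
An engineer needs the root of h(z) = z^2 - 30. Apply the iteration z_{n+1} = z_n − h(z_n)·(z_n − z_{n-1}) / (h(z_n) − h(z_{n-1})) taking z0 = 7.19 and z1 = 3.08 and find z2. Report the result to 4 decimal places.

h(7.19) = 21.696100, h(3.08) = -20.513600
z2 = 3.080000 − (-20.513600)·(3.080000 − 7.190000) / (-20.513600 − 21.696100) = 3.080000 − (84.310896)/(-42.209700) = 5.077429

5.0774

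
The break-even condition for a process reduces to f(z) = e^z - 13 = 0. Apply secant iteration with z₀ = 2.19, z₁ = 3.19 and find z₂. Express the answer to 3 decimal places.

2.455

f(2.19) = -4.06479, f(3.19) = 11.28843
z₂ = 3.19000 − 11.28843·(3.19000 − 2.19000) / (11.28843 − (-4.06479)) = 3.19000 − (11.28843)/(15.35321) = 2.45475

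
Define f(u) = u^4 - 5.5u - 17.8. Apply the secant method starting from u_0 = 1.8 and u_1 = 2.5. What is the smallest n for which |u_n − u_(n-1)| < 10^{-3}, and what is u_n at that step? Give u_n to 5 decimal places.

n = 5, u_n = 2.35487

f(1.8) = -17.2024000, f(2.5) = 7.5125000
u_2 = 2.5000000 − 7.5125000·(0.7000000)/(24.7149000) = 2.2872235;  |Δ| = 0.2127765
f(2.2872235) = -3.0122740
u_3 = 2.2872235 − (-3.0122740)·(-0.2127765)/(-10.5247740) = 2.3481218;  |Δ| = 0.0608983
f(2.3481218) = -0.3140459
u_4 = 2.3481218 − (-0.3140459)·(0.0608983)/(2.6982282) = 2.3552098;  |Δ| = 0.0070879
f(2.3552098) = 0.0156997
u_5 = 2.3552098 − 0.0156997·(0.0070879)/(0.3297456) = 2.3548723;  |Δ| = 0.0003375
|u_5 − u_4| = 0.0003375 < 10^{-3}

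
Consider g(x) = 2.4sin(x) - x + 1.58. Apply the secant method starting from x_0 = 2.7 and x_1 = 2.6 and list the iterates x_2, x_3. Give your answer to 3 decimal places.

2.670, 2.670

g(2.7) = -0.09429, g(2.6) = 0.21720
x_2 = 2.60000 − 0.21720·(2.60000 − 2.70000) / (0.21720 − (-0.09429)) = 2.60000 − (-0.02172)/(0.31149) = 2.66973
g(2.66973) = 0.00118
x_3 = 2.66973 − 0.00118·(2.66973 − 2.60000) / (0.00118 − 0.21720) = 2.66973 − (0.00008)/(-0.21602) = 2.67011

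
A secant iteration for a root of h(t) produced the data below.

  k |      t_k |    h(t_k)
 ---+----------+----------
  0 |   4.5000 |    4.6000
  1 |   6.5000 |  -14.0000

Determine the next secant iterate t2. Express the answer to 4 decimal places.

t2 = 6.5000 − (-14.0000)·(6.5000 − 4.5000) / (-14.0000 − 4.6000)
   = 6.5000 − (-28.000000)/(-18.600000) = 4.994624

4.9946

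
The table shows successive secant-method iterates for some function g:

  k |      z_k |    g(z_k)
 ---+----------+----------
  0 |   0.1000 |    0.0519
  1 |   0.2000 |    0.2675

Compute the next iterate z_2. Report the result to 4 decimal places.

z_2 = 0.2000 − 0.2675·(0.2000 − 0.1000) / (0.2675 − 0.0519)
   = 0.2000 − (0.026750)/(0.215600) = 0.075928

0.0759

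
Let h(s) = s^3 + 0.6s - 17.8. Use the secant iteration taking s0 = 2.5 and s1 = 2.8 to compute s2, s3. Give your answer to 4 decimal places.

h(2.5) = -0.675000, h(2.8) = 5.832000
s2 = 2.800000 − 5.832000·(2.800000 − 2.500000) / (5.832000 − (-0.675000)) = 2.800000 − (1.749600)/(6.507000) = 2.531120
h(2.531120) = -0.065528
s3 = 2.531120 − (-0.065528)·(2.531120 − 2.800000) / (-0.065528 − 5.832000) = 2.531120 − (0.017619)/(-5.897528) = 2.534108

2.5311, 2.5341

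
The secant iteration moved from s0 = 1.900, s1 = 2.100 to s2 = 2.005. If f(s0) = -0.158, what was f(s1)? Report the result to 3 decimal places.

The secant line through (1.900, -0.158) and (2.100, f(s1)) crosses zero at s2 = 2.005.
So (1.900, -0.158), (2.100, f(s1)), (2.005, 0) are collinear:
f(s1) = -0.158 · (2.100 − 2.005) / (1.900 − 2.005) = -0.158 · (0.09500)/(-0.10500) = 0.14295

0.143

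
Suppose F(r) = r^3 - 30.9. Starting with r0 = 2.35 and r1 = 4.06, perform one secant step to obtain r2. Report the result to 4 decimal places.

2.9181

F(2.35) = -17.922125, F(4.06) = 36.023416
r2 = 4.060000 − 36.023416·(4.060000 − 2.350000) / (36.023416 − (-17.922125)) = 4.060000 − (61.600041)/(53.945541) = 2.918107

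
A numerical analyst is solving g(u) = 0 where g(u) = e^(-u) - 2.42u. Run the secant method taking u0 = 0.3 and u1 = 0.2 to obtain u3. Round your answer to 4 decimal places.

g(0.3) = 0.014818, g(0.2) = 0.334731
u2 = 0.200000 − 0.334731·(0.200000 − 0.300000) / (0.334731 − 0.014818) = 0.200000 − (-0.033473)/(0.319913) = 0.304632
g(0.304632) = 0.000185
u3 = 0.304632 − 0.000185·(0.304632 − 0.200000) / (0.000185 − 0.334731) = 0.304632 − (0.000019)/(-0.334545) = 0.304690

0.3047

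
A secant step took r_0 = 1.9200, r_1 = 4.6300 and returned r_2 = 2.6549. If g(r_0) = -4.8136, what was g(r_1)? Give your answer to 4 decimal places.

12.9369

The secant line through (1.9200, -4.8136) and (4.6300, g(r_1)) crosses zero at r_2 = 2.6549.
So (1.9200, -4.8136), (4.6300, g(r_1)), (2.6549, 0) are collinear:
g(r_1) = -4.8136 · (4.6300 − 2.6549) / (1.9200 − 2.6549) = -4.8136 · (1.975100)/(-0.734900) = 12.936918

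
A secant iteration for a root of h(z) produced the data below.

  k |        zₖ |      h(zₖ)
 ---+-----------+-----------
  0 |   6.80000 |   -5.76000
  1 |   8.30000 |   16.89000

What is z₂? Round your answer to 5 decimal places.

z₂ = 8.30000 − 16.89000·(8.30000 − 6.80000) / (16.89000 − (-5.76000))
   = 8.30000 − (25.3350000)/(22.6500000) = 7.1814570

7.18146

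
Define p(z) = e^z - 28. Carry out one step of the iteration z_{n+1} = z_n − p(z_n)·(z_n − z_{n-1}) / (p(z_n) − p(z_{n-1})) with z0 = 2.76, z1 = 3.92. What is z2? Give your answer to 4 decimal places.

3.1690

p(2.76) = -12.200157, p(3.92) = 22.400445
z2 = 3.920000 − 22.400445·(3.920000 − 2.760000) / (22.400445 − (-12.200157)) = 3.920000 − (25.984516)/(34.600602) = 3.169015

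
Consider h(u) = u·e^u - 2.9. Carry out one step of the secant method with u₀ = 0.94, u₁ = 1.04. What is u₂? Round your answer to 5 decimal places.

1.03209

h(0.94) = -0.4936175, h(1.04) = 0.0423857
u₂ = 1.0400000 − 0.0423857·(1.0400000 − 0.9400000) / (0.0423857 − (-0.4936175)) = 1.0400000 − (0.0042386)/(0.5360032) = 1.0320923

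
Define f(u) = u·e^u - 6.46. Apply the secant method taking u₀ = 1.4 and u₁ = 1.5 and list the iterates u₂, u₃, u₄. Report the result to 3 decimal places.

1.475, 1.476, 1.476

f(1.4) = -0.78272, f(1.5) = 0.26253
u₂ = 1.50000 − 0.26253·(1.50000 − 1.40000) / (0.26253 − (-0.78272)) = 1.50000 − (0.02625)/(1.04525) = 1.47488
f(1.47488) = -0.01399
u₃ = 1.47488 − (-0.01399)·(1.47488 − 1.50000) / (-0.01399 − 0.26253) = 1.47488 − (0.00035)/(-0.27652) = 1.47615
f(1.47615) = -0.00023
u₄ = 1.47615 − (-0.00023)·(1.47615 − 1.47488) / (-0.00023 − (-0.01399)) = 1.47615 − (0.00000)/(0.01375) = 1.47618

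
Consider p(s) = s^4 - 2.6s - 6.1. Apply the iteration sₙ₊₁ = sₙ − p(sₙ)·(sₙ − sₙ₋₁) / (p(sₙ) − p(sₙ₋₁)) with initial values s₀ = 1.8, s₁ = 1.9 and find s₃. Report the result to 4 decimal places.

p(1.8) = -0.282400, p(1.9) = 1.992100
s₂ = 1.900000 − 1.992100·(1.900000 − 1.800000) / (1.992100 − (-0.282400)) = 1.900000 − (0.199210)/(2.274500) = 1.812416
p(1.812416) = -0.022032
s₃ = 1.812416 − (-0.022032)·(1.812416 − 1.900000) / (-0.022032 − 1.992100) = 1.812416 − (0.001930)/(-2.014132) = 1.813374

1.8134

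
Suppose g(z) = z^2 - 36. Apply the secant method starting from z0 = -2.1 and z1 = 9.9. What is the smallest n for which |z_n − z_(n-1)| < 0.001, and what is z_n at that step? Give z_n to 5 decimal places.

n = 8, z_n = 6.00000

g(-2.1) = -31.5900000, g(9.9) = 62.0100000
z2 = 9.9000000 − 62.0100000·(12.0000000)/(93.6000000) = 1.9500000;  |Δ| = 7.9500000
g(1.9500000) = -32.1975000
z3 = 1.9500000 − (-32.1975000)·(-7.9500000)/(-94.2075000) = 4.6670886;  |Δ| = 2.7170886
g(4.6670886) = -14.2182839
z4 = 4.6670886 − (-14.2182839)·(2.7170886)/(17.9792161) = 6.8158106;  |Δ| = 2.1487220
g(6.8158106) = 10.4552744
z5 = 6.8158106 − 10.4552744·(2.1487220)/(24.6735583) = 5.9053024;  |Δ| = 0.9105082
g(5.9053024) = -1.1274038
z6 = 5.9053024 − (-1.1274038)·(-0.9105082)/(-11.5826782) = 5.9939270;  |Δ| = 0.0886246
g(5.9939270) = -0.0728391
z7 = 5.9939270 − (-0.0728391)·(0.0886246)/(1.0545647) = 6.0000483;  |Δ| = 0.0061213
g(6.0000483) = 0.0005800
z8 = 6.0000483 − 0.0005800·(0.0061213)/(0.0734191) = 6.0000000;  |Δ| = 0.0000484
|z8 − z7| = 0.0000484 < 0.001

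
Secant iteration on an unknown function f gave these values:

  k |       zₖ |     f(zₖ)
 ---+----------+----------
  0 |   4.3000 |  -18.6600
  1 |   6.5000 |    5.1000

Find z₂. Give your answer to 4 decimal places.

z₂ = 6.5000 − 5.1000·(6.5000 − 4.3000) / (5.1000 − (-18.6600))
   = 6.5000 − (11.220000)/(23.760000) = 6.027778

6.0278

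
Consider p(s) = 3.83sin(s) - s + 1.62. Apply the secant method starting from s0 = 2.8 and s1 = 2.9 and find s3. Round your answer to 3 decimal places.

p(2.8) = 0.10300, p(2.9) = -0.36368
s2 = 2.90000 − (-0.36368)·(2.90000 − 2.80000) / (-0.36368 − 0.10300) = 2.90000 − (-0.03637)/(-0.46668) = 2.82207
p(2.82207) = 0.00098
s3 = 2.82207 − 0.00098·(2.82207 − 2.90000) / (0.00098 − (-0.36368)) = 2.82207 − (-0.00008)/(0.36465) = 2.82228

2.822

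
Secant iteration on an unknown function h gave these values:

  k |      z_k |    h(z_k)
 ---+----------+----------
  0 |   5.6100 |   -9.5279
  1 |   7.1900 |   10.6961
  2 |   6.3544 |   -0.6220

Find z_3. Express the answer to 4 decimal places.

z_3 = 6.3544 − (-0.6220)·(6.3544 − 7.1900) / (-0.6220 − 10.6961)
   = 6.3544 − (0.519743)/(-11.318100) = 6.400321

6.4003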